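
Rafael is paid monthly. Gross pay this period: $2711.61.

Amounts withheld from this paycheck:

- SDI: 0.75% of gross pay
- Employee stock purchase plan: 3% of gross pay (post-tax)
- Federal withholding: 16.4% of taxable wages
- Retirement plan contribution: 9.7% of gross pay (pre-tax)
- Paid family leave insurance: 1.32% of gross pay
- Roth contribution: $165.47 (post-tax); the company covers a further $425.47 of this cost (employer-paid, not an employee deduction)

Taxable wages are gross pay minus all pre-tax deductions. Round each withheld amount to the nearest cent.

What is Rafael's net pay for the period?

Retirement plan contribution: $2711.61 × 0.097 = $263.03
Taxable wages = $2711.61 − $263.03 = $2448.58
Federal withholding: $2448.58 × 0.164 = $401.57
Paid family leave insurance: $2711.61 × 0.0132 = $35.79
SDI: $2711.61 × 0.0075 = $20.34
Employee stock purchase plan: $2711.61 × 0.03 = $81.35
Roth contribution: $165.47
(Employer's $425.47 toward Roth contribution is not withheld from the employee.)
Total deductions = $263.03 + $401.57 + $35.79 + $20.34 + $81.35 + $165.47 = $967.55
Net pay = $2711.61 − $967.55 = $1744.06

$1744.06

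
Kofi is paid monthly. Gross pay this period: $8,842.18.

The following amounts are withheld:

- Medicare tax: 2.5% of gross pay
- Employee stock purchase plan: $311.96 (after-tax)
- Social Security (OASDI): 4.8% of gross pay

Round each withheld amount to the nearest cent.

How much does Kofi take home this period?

$7,884.75

Social Security (OASDI): $8,842.18 × 0.048 = $424.42
Medicare tax: $8,842.18 × 0.025 = $221.05
Employee stock purchase plan: $311.96
Total deductions = $424.42 + $221.05 + $311.96 = $957.43
Net pay = $8,842.18 − $957.43 = $7,884.75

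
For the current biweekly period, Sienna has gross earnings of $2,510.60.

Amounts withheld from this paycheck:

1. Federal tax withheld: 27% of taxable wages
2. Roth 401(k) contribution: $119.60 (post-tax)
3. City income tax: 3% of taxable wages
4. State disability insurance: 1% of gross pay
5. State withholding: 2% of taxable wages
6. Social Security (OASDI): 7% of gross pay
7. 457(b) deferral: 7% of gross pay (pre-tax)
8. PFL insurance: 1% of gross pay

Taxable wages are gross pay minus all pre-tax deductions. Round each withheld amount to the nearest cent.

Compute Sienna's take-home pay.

$1,242.14

457(b) deferral: $2,510.60 × 0.07 = $175.74
Taxable wages = $2,510.60 − $175.74 = $2,334.86
City income tax: $2,334.86 × 0.03 = $70.05
State withholding: $2,334.86 × 0.02 = $46.70
Federal tax withheld: $2,334.86 × 0.27 = $630.41
Social Security (OASDI): $2,510.60 × 0.07 = $175.74
PFL insurance: $2,510.60 × 0.01 = $25.11
State disability insurance: $2,510.60 × 0.01 = $25.11
Roth 401(k) contribution: $119.60
Total deductions = $175.74 + $70.05 + $46.70 + $630.41 + $175.74 + $25.11 + $25.11 + $119.60 = $1,268.46
Net pay = $2,510.60 − $1,268.46 = $1,242.14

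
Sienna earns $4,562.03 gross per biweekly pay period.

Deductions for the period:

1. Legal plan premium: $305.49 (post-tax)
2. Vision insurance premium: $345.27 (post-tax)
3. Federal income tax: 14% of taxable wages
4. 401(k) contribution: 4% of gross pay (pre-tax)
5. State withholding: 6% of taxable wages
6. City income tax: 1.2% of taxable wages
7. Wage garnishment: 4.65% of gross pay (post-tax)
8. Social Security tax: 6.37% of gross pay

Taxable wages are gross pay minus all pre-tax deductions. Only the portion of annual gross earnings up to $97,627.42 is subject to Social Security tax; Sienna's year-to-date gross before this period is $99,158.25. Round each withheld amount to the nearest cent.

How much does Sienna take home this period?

401(k) contribution: $4,562.03 × 0.04 = $182.48
Taxable wages = $4,562.03 − $182.48 = $4,379.55
State withholding: $4,379.55 × 0.06 = $262.77
City income tax: $4,379.55 × 0.012 = $52.55
Federal income tax: $4,379.55 × 0.14 = $613.14
Social Security tax: annual cap $97,627.42 already reached (YTD $99,158.25), so $0.00
Vision insurance premium: $345.27
Legal plan premium: $305.49
Wage garnishment: $4,562.03 × 0.0465 = $212.13
Total deductions = $182.48 + $262.77 + $52.55 + $613.14 + $0.00 + $345.27 + $305.49 + $212.13 = $1,973.83
Net pay = $4,562.03 − $1,973.83 = $2,588.20

$2,588.20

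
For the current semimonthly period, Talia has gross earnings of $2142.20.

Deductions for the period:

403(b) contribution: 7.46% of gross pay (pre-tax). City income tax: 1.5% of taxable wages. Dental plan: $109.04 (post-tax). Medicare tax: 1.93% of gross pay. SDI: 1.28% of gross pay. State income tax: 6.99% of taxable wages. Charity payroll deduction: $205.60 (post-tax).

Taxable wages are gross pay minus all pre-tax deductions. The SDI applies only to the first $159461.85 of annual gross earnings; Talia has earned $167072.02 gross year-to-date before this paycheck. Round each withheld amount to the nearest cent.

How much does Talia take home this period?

$1458.10

403(b) contribution: $2142.20 × 0.0746 = $159.81
Taxable wages = $2142.20 − $159.81 = $1982.39
City income tax: $1982.39 × 0.015 = $29.74
State income tax: $1982.39 × 0.0699 = $138.57
Medicare tax: $2142.20 × 0.0193 = $41.34
SDI: annual cap $159461.85 already reached (YTD $167072.02), so $0.00
Dental plan: $109.04
Charity payroll deduction: $205.60
Total deductions = $159.81 + $29.74 + $138.57 + $41.34 + $0.00 + $109.04 + $205.60 = $684.10
Net pay = $2142.20 − $684.10 = $1458.10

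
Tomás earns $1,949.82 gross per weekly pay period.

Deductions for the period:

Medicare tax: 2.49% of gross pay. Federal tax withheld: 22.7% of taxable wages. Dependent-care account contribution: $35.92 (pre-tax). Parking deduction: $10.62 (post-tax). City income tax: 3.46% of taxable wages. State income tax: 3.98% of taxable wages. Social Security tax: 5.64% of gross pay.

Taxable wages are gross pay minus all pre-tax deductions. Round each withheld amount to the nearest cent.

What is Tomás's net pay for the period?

$1,167.91

Dependent-care account contribution: $35.92
Taxable wages = $1,949.82 − $35.92 = $1,913.90
City income tax: $1,913.90 × 0.0346 = $66.22
State income tax: $1,913.90 × 0.0398 = $76.17
Federal tax withheld: $1,913.90 × 0.227 = $434.46
Medicare tax: $1,949.82 × 0.0249 = $48.55
Social Security tax: $1,949.82 × 0.0564 = $109.97
Parking deduction: $10.62
Total deductions = $35.92 + $66.22 + $76.17 + $434.46 + $48.55 + $109.97 + $10.62 = $781.91
Net pay = $1,949.82 − $781.91 = $1,167.91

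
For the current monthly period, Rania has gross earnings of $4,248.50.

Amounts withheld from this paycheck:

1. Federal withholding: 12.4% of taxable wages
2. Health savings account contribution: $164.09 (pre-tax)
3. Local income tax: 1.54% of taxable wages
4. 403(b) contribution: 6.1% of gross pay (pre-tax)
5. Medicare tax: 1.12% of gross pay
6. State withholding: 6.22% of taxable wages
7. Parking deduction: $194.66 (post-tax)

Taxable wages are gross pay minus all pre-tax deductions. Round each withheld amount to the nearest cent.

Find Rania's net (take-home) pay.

$2,811.84

Health savings account contribution: $164.09
403(b) contribution: $4,248.50 × 0.061 = $259.16
Pre-tax total = $164.09 + $259.16 = $423.25
Taxable wages = $4,248.50 − $423.25 = $3,825.25
State withholding: $3,825.25 × 0.0622 = $237.93
Local income tax: $3,825.25 × 0.0154 = $58.91
Federal withholding: $3,825.25 × 0.124 = $474.33
Medicare tax: $4,248.50 × 0.0112 = $47.58
Parking deduction: $194.66
Total deductions = $164.09 + $259.16 + $237.93 + $58.91 + $474.33 + $47.58 + $194.66 = $1,436.66
Net pay = $4,248.50 − $1,436.66 = $2,811.84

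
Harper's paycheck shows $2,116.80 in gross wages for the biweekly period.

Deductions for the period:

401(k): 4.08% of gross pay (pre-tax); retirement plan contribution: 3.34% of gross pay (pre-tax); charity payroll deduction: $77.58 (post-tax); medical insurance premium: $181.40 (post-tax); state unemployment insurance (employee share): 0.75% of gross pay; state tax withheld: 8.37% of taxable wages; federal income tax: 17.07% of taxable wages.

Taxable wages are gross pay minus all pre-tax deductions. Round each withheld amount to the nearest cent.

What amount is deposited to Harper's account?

Retirement plan contribution: $2,116.80 × 0.0334 = $70.70
401(k): $2,116.80 × 0.0408 = $86.37
Pre-tax total = $70.70 + $86.37 = $157.07
Taxable wages = $2,116.80 − $157.07 = $1,959.73
Federal income tax: $1,959.73 × 0.1707 = $334.53
State tax withheld: $1,959.73 × 0.0837 = $164.03
State unemployment insurance (employee share): $2,116.80 × 0.0075 = $15.88
Medical insurance premium: $181.40
Charity payroll deduction: $77.58
Total deductions = $70.70 + $86.37 + $334.53 + $164.03 + $15.88 + $181.40 + $77.58 = $930.49
Net pay = $2,116.80 − $930.49 = $1,186.31

$1,186.31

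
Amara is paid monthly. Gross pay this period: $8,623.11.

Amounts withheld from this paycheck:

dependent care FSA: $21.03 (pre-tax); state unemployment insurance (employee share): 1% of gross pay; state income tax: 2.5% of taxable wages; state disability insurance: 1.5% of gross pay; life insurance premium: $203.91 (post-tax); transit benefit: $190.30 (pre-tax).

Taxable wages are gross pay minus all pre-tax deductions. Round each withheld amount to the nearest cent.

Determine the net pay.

$7,782.00

Dependent care FSA: $21.03
Transit benefit: $190.30
Pre-tax total = $21.03 + $190.30 = $211.33
Taxable wages = $8,623.11 − $211.33 = $8,411.78
State income tax: $8,411.78 × 0.025 = $210.29
State unemployment insurance (employee share): $8,623.11 × 0.01 = $86.23
State disability insurance: $8,623.11 × 0.015 = $129.35
Life insurance premium: $203.91
Total deductions = $21.03 + $190.30 + $210.29 + $86.23 + $129.35 + $203.91 = $841.11
Net pay = $8,623.11 − $841.11 = $7,782.00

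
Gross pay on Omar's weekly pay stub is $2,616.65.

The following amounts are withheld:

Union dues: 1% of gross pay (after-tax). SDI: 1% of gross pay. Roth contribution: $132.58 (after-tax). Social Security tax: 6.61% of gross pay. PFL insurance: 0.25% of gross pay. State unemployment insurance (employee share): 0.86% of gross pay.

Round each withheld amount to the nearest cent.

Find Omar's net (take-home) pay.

State unemployment insurance (employee share): $2,616.65 × 0.0086 = $22.50
SDI: $2,616.65 × 0.01 = $26.17
Social Security tax: $2,616.65 × 0.0661 = $172.96
PFL insurance: $2,616.65 × 0.0025 = $6.54
Roth contribution: $132.58
Union dues: $2,616.65 × 0.01 = $26.17
Total deductions = $22.50 + $26.17 + $172.96 + $6.54 + $132.58 + $26.17 = $386.92
Net pay = $2,616.65 − $386.92 = $2,229.73

$2,229.73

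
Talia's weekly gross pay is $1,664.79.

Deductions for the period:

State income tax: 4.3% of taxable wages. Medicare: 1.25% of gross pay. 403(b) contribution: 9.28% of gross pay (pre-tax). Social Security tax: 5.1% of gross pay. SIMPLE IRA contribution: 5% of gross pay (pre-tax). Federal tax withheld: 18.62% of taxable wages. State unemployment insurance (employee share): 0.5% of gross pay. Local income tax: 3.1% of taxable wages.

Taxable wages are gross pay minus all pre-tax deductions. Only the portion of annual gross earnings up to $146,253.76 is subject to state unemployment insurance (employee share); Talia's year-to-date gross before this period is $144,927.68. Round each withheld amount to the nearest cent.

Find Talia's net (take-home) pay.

403(b) contribution: $1,664.79 × 0.0928 = $154.49
SIMPLE IRA contribution: $1,664.79 × 0.05 = $83.24
Pre-tax total = $154.49 + $83.24 = $237.73
Taxable wages = $1,664.79 − $237.73 = $1,427.06
State income tax: $1,427.06 × 0.043 = $61.36
Local income tax: $1,427.06 × 0.031 = $44.24
Federal tax withheld: $1,427.06 × 0.1862 = $265.72
Medicare: $1,664.79 × 0.0125 = $20.81
State unemployment insurance (employee share): only $146,253.76 − $144,927.68 = $1,326.08 of this check is subject → $1,326.08 × 0.005 = $6.63
Social Security tax: $1,664.79 × 0.051 = $84.90
Total deductions = $154.49 + $83.24 + $61.36 + $44.24 + $265.72 + $20.81 + $6.63 + $84.90 = $721.39
Net pay = $1,664.79 − $721.39 = $943.40

$943.40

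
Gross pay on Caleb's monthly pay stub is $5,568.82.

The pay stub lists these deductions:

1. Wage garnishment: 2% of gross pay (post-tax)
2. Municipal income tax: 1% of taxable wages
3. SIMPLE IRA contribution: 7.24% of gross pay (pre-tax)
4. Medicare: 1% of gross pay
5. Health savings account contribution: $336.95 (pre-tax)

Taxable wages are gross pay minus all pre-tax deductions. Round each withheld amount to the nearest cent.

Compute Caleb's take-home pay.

$4,613.33

SIMPLE IRA contribution: $5,568.82 × 0.0724 = $403.18
Health savings account contribution: $336.95
Pre-tax total = $403.18 + $336.95 = $740.13
Taxable wages = $5,568.82 − $740.13 = $4,828.69
Municipal income tax: $4,828.69 × 0.01 = $48.29
Medicare: $5,568.82 × 0.01 = $55.69
Wage garnishment: $5,568.82 × 0.02 = $111.38
Total deductions = $403.18 + $336.95 + $48.29 + $55.69 + $111.38 = $955.49
Net pay = $5,568.82 − $955.49 = $4,613.33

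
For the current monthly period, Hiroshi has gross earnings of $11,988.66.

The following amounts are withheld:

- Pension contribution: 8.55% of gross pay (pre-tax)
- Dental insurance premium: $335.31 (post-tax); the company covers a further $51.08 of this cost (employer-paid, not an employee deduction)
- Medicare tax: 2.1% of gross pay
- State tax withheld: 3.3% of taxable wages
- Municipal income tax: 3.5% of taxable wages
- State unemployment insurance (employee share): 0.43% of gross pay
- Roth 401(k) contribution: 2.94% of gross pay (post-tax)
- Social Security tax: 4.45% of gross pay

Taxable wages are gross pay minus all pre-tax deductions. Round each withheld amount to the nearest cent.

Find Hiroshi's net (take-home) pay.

$8,693.51

Pension contribution: $11,988.66 × 0.0855 = $1,025.03
Taxable wages = $11,988.66 − $1,025.03 = $10,963.63
Municipal income tax: $10,963.63 × 0.035 = $383.73
State tax withheld: $10,963.63 × 0.033 = $361.80
Medicare tax: $11,988.66 × 0.021 = $251.76
State unemployment insurance (employee share): $11,988.66 × 0.0043 = $51.55
Social Security tax: $11,988.66 × 0.0445 = $533.50
Roth 401(k) contribution: $11,988.66 × 0.0294 = $352.47
Dental insurance premium: $335.31
(Employer's $51.08 toward dental insurance premium is not withheld from the employee.)
Total deductions = $1,025.03 + $383.73 + $361.80 + $251.76 + $51.55 + $533.50 + $352.47 + $335.31 = $3,295.15
Net pay = $11,988.66 − $3,295.15 = $8,693.51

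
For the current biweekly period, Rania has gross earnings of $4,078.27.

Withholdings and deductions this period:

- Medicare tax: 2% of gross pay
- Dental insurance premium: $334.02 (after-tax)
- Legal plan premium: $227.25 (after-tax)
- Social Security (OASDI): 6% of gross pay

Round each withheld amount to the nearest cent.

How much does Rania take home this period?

$3,190.73

Social Security (OASDI): $4,078.27 × 0.06 = $244.70
Medicare tax: $4,078.27 × 0.02 = $81.57
Dental insurance premium: $334.02
Legal plan premium: $227.25
Total deductions = $244.70 + $81.57 + $334.02 + $227.25 = $887.54
Net pay = $4,078.27 − $887.54 = $3,190.73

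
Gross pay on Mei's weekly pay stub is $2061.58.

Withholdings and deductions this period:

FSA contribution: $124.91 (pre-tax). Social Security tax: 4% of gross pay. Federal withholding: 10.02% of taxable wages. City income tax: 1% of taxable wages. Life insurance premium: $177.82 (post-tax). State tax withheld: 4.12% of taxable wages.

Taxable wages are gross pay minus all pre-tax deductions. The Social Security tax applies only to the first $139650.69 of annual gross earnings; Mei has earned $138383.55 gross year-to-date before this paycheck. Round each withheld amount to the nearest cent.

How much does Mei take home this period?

$1414.95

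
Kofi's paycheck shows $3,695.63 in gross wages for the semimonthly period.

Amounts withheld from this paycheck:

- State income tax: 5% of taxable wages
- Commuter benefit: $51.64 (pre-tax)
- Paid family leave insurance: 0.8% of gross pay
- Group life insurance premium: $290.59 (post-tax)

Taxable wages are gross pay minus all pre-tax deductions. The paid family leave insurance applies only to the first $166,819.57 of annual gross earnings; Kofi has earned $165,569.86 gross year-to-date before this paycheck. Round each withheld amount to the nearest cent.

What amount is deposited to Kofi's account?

$3,161.20

Commuter benefit: $51.64
Taxable wages = $3,695.63 − $51.64 = $3,643.99
State income tax: $3,643.99 × 0.05 = $182.20
Paid family leave insurance: only $166,819.57 − $165,569.86 = $1,249.71 of this check is subject → $1,249.71 × 0.008 = $10.00
Group life insurance premium: $290.59
Total deductions = $51.64 + $182.20 + $10.00 + $290.59 = $534.43
Net pay = $3,695.63 − $534.43 = $3,161.20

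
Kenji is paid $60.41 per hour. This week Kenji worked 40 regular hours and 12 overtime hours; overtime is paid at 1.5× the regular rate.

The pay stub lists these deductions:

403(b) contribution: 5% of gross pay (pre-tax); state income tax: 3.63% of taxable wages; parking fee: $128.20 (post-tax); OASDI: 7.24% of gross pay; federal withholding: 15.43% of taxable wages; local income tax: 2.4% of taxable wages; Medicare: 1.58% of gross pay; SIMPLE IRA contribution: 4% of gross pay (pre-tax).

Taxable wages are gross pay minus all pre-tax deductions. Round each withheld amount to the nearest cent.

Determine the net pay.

$2,066.97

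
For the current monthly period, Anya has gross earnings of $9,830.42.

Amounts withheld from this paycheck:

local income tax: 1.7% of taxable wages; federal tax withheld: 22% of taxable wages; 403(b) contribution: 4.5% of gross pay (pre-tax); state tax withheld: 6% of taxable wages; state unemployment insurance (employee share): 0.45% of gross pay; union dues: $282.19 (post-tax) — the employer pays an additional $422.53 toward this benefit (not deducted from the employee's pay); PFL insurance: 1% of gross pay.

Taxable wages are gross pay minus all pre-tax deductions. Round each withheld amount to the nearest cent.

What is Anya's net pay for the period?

$6,175.07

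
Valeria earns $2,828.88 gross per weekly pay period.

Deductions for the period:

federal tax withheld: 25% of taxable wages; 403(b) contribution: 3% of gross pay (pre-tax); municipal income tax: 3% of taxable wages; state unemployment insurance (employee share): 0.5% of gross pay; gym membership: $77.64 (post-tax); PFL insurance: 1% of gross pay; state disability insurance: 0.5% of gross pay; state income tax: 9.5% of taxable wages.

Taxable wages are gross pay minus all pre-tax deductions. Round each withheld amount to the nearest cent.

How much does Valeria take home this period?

$1,580.80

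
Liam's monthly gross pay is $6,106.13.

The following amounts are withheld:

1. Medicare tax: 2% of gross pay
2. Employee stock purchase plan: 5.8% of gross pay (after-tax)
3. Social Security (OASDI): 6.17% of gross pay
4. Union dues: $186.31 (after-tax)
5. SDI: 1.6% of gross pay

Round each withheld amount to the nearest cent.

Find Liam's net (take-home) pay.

SDI: $6,106.13 × 0.016 = $97.70
Medicare tax: $6,106.13 × 0.02 = $122.12
Social Security (OASDI): $6,106.13 × 0.0617 = $376.75
Employee stock purchase plan: $6,106.13 × 0.058 = $354.16
Union dues: $186.31
Total deductions = $97.70 + $122.12 + $376.75 + $354.16 + $186.31 = $1,137.04
Net pay = $6,106.13 − $1,137.04 = $4,969.09

$4,969.09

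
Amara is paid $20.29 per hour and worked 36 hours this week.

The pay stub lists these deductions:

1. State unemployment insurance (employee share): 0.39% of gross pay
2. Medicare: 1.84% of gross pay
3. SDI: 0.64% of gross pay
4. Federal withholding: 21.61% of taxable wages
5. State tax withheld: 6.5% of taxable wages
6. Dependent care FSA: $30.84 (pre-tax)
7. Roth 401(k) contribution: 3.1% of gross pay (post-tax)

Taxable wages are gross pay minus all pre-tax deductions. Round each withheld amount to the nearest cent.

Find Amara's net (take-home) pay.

$459.35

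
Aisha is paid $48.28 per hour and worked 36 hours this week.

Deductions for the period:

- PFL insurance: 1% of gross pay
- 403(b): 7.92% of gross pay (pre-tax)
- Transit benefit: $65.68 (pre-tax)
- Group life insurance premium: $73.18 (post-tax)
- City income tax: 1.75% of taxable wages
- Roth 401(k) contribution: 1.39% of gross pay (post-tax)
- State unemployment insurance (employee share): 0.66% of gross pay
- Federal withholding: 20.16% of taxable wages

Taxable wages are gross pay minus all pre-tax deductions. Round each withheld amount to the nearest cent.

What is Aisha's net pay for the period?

$1,072.29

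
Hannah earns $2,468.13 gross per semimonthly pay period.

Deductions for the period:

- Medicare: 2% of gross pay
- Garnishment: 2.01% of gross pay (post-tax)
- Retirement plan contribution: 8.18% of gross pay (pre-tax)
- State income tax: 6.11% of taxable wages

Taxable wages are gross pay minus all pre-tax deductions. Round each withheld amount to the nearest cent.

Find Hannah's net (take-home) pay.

$2,028.80

Retirement plan contribution: $2,468.13 × 0.0818 = $201.89
Taxable wages = $2,468.13 − $201.89 = $2,266.24
State income tax: $2,266.24 × 0.0611 = $138.47
Medicare: $2,468.13 × 0.02 = $49.36
Garnishment: $2,468.13 × 0.0201 = $49.61
Total deductions = $201.89 + $138.47 + $49.36 + $49.61 = $439.33
Net pay = $2,468.13 − $439.33 = $2,028.80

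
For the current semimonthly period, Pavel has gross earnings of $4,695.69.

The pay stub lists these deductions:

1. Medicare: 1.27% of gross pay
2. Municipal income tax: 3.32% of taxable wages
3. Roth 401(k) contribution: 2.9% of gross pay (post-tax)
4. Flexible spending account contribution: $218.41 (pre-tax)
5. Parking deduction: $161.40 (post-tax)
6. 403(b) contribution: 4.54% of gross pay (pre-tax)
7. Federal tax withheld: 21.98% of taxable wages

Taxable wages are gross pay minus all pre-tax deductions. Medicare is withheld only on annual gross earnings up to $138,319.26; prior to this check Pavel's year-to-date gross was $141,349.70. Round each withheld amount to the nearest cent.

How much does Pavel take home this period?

$2,887.70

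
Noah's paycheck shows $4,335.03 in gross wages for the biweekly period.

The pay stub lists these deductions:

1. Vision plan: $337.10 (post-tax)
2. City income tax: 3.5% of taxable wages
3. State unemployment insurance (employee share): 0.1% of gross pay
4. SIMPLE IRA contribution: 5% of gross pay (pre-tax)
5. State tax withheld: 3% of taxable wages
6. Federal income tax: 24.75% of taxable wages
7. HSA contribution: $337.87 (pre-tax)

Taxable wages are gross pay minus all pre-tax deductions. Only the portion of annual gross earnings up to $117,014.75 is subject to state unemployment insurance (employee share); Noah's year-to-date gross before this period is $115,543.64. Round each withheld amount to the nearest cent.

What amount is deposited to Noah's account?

$2,260.47

SIMPLE IRA contribution: $4,335.03 × 0.05 = $216.75
HSA contribution: $337.87
Pre-tax total = $216.75 + $337.87 = $554.62
Taxable wages = $4,335.03 − $554.62 = $3,780.41
City income tax: $3,780.41 × 0.035 = $132.31
State tax withheld: $3,780.41 × 0.03 = $113.41
Federal income tax: $3,780.41 × 0.2475 = $935.65
State unemployment insurance (employee share): only $117,014.75 − $115,543.64 = $1,471.11 of this check is subject → $1,471.11 × 0.001 = $1.47
Vision plan: $337.10
Total deductions = $216.75 + $337.87 + $132.31 + $113.41 + $935.65 + $1.47 + $337.10 = $2,074.56
Net pay = $4,335.03 − $2,074.56 = $2,260.47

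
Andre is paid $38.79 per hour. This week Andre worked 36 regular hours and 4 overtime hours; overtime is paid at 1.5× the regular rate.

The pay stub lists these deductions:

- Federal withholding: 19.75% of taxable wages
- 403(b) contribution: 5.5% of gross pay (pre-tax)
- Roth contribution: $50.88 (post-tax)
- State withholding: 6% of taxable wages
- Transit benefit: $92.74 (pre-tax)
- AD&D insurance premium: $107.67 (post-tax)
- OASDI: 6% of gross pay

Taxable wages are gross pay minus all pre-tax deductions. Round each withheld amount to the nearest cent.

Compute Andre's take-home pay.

$817.98

Regular pay: 36 × $38.79 = $1,396.44
Overtime pay: 4 × $38.79 × 1.5 = $232.74
Gross pay = $1,396.44 + $232.74 = $1,629.18
Transit benefit: $92.74
403(b) contribution: $1,629.18 × 0.055 = $89.60
Pre-tax total = $92.74 + $89.60 = $182.34
Taxable wages = $1,629.18 − $182.34 = $1,446.84
State withholding: $1,446.84 × 0.06 = $86.81
Federal withholding: $1,446.84 × 0.1975 = $285.75
OASDI: $1,629.18 × 0.06 = $97.75
AD&D insurance premium: $107.67
Roth contribution: $50.88
Total deductions = $92.74 + $89.60 + $86.81 + $285.75 + $97.75 + $107.67 + $50.88 = $811.20
Net pay = $1,629.18 − $811.20 = $817.98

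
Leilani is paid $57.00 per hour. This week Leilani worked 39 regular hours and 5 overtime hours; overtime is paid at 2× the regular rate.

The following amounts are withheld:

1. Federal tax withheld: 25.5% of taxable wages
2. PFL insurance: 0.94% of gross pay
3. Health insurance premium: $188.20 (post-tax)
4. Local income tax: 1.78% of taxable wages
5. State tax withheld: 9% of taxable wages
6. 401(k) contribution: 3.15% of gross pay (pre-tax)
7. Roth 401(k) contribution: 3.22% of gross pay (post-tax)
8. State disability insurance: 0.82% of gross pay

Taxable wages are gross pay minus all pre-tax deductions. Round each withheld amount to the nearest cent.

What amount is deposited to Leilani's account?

$1396.36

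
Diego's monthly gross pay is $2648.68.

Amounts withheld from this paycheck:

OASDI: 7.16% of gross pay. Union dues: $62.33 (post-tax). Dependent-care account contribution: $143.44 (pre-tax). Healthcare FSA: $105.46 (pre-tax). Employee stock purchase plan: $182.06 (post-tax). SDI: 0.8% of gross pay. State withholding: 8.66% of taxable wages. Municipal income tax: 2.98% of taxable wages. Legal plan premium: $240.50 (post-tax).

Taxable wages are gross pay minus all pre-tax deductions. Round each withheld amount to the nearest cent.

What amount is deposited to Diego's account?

$1424.72

Healthcare FSA: $105.46
Dependent-care account contribution: $143.44
Pre-tax total = $105.46 + $143.44 = $248.90
Taxable wages = $2648.68 − $248.90 = $2399.78
State withholding: $2399.78 × 0.0866 = $207.82
Municipal income tax: $2399.78 × 0.0298 = $71.51
OASDI: $2648.68 × 0.0716 = $189.65
SDI: $2648.68 × 0.008 = $21.19
Legal plan premium: $240.50
Employee stock purchase plan: $182.06
Union dues: $62.33
Total deductions = $105.46 + $143.44 + $207.82 + $71.51 + $189.65 + $21.19 + $240.50 + $182.06 + $62.33 = $1223.96
Net pay = $2648.68 − $1223.96 = $1424.72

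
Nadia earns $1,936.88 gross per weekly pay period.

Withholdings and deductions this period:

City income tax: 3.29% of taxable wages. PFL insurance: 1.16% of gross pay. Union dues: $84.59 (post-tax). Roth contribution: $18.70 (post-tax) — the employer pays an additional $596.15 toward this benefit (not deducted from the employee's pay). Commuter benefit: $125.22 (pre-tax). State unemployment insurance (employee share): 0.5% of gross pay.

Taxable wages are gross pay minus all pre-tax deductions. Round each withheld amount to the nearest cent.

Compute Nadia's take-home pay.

Commuter benefit: $125.22
Taxable wages = $1,936.88 − $125.22 = $1,811.66
City income tax: $1,811.66 × 0.0329 = $59.60
State unemployment insurance (employee share): $1,936.88 × 0.005 = $9.68
PFL insurance: $1,936.88 × 0.0116 = $22.47
Union dues: $84.59
Roth contribution: $18.70
(Employer's $596.15 toward Roth contribution is not withheld from the employee.)
Total deductions = $125.22 + $59.60 + $9.68 + $22.47 + $84.59 + $18.70 = $320.26
Net pay = $1,936.88 − $320.26 = $1,616.62

$1,616.62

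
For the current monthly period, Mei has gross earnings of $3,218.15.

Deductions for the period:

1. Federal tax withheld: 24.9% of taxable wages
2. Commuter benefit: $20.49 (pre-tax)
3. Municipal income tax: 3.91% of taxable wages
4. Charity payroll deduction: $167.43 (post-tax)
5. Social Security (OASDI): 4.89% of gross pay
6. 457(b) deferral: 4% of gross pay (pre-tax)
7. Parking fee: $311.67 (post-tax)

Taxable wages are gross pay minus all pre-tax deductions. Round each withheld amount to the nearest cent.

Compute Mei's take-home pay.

$1,548.30

Commuter benefit: $20.49
457(b) deferral: $3,218.15 × 0.04 = $128.73
Pre-tax total = $20.49 + $128.73 = $149.22
Taxable wages = $3,218.15 − $149.22 = $3,068.93
Municipal income tax: $3,068.93 × 0.0391 = $120.00
Federal tax withheld: $3,068.93 × 0.249 = $764.16
Social Security (OASDI): $3,218.15 × 0.0489 = $157.37
Charity payroll deduction: $167.43
Parking fee: $311.67
Total deductions = $20.49 + $128.73 + $120.00 + $764.16 + $157.37 + $167.43 + $311.67 = $1,669.85
Net pay = $3,218.15 − $1,669.85 = $1,548.30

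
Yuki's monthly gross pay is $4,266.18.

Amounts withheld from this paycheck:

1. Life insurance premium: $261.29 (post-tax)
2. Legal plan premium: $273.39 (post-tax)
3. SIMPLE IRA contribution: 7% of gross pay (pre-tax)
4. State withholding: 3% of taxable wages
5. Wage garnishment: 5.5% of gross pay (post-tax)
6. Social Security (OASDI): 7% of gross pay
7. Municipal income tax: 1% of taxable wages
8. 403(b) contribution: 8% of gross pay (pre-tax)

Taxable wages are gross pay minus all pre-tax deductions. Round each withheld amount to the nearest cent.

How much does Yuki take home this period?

$2,413.26

SIMPLE IRA contribution: $4,266.18 × 0.07 = $298.63
403(b) contribution: $4,266.18 × 0.08 = $341.29
Pre-tax total = $298.63 + $341.29 = $639.92
Taxable wages = $4,266.18 − $639.92 = $3,626.26
State withholding: $3,626.26 × 0.03 = $108.79
Municipal income tax: $3,626.26 × 0.01 = $36.26
Social Security (OASDI): $4,266.18 × 0.07 = $298.63
Wage garnishment: $4,266.18 × 0.055 = $234.64
Legal plan premium: $273.39
Life insurance premium: $261.29
Total deductions = $298.63 + $341.29 + $108.79 + $36.26 + $298.63 + $234.64 + $273.39 + $261.29 = $1,852.92
Net pay = $4,266.18 − $1,852.92 = $2,413.26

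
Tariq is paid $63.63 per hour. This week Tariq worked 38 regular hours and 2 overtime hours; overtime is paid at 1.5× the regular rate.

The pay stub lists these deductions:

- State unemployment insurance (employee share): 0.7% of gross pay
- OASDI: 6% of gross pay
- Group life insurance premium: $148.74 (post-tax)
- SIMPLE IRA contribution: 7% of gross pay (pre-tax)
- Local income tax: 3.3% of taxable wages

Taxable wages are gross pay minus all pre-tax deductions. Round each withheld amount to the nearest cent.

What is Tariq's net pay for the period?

$2,022.62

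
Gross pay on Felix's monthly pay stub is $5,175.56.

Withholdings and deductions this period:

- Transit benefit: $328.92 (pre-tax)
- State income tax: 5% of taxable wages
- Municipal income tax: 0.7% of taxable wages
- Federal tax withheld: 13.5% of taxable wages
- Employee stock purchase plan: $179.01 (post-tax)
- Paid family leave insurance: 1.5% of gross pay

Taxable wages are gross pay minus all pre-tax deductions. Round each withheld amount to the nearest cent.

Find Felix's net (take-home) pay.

Transit benefit: $328.92
Taxable wages = $5,175.56 − $328.92 = $4,846.64
Municipal income tax: $4,846.64 × 0.007 = $33.93
Federal tax withheld: $4,846.64 × 0.135 = $654.30
State income tax: $4,846.64 × 0.05 = $242.33
Paid family leave insurance: $5,175.56 × 0.015 = $77.63
Employee stock purchase plan: $179.01
Total deductions = $328.92 + $33.93 + $654.30 + $242.33 + $77.63 + $179.01 = $1,516.12
Net pay = $5,175.56 − $1,516.12 = $3,659.44

$3,659.44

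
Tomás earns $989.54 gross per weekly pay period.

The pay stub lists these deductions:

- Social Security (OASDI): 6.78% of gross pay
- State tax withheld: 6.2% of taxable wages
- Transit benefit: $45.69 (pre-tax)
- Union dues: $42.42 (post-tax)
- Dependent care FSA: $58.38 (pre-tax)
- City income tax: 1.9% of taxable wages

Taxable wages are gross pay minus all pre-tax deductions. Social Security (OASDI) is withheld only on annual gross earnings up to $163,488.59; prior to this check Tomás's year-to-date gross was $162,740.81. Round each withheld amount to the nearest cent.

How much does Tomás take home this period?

$720.63

Dependent care FSA: $58.38
Transit benefit: $45.69
Pre-tax total = $58.38 + $45.69 = $104.07
Taxable wages = $989.54 − $104.07 = $885.47
State tax withheld: $885.47 × 0.062 = $54.90
City income tax: $885.47 × 0.019 = $16.82
Social Security (OASDI): only $163,488.59 − $162,740.81 = $747.78 of this check is subject → $747.78 × 0.0678 = $50.70
Union dues: $42.42
Total deductions = $58.38 + $45.69 + $54.90 + $16.82 + $50.70 + $42.42 = $268.91
Net pay = $989.54 − $268.91 = $720.63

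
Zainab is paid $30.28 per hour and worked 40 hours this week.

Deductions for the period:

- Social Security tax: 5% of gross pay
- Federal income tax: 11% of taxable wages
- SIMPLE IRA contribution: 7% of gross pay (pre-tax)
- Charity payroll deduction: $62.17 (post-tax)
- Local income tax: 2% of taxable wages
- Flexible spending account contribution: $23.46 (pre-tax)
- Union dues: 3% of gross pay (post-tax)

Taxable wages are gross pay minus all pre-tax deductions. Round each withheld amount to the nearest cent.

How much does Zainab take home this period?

$800.50

Gross pay: 40 × $30.28 = $1,211.20
SIMPLE IRA contribution: $1,211.20 × 0.07 = $84.78
Flexible spending account contribution: $23.46
Pre-tax total = $84.78 + $23.46 = $108.24
Taxable wages = $1,211.20 − $108.24 = $1,102.96
Local income tax: $1,102.96 × 0.02 = $22.06
Federal income tax: $1,102.96 × 0.11 = $121.33
Social Security tax: $1,211.20 × 0.05 = $60.56
Charity payroll deduction: $62.17
Union dues: $1,211.20 × 0.03 = $36.34
Total deductions = $84.78 + $23.46 + $22.06 + $121.33 + $60.56 + $62.17 + $36.34 = $410.70
Net pay = $1,211.20 − $410.70 = $800.50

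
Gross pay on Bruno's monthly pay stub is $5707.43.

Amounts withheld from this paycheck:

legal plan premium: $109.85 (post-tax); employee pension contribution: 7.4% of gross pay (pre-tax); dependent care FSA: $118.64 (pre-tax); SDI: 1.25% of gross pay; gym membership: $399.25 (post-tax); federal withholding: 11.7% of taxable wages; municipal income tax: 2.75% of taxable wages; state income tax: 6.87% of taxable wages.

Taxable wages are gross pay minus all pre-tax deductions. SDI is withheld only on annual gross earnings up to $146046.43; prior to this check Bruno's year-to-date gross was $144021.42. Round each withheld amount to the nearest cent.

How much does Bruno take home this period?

$3530.55

Dependent care FSA: $118.64
Employee pension contribution: $5707.43 × 0.074 = $422.35
Pre-tax total = $118.64 + $422.35 = $540.99
Taxable wages = $5707.43 − $540.99 = $5166.44
State income tax: $5166.44 × 0.0687 = $354.93
Municipal income tax: $5166.44 × 0.0275 = $142.08
Federal withholding: $5166.44 × 0.117 = $604.47
SDI: only $146046.43 − $144021.42 = $2025.01 of this check is subject → $2025.01 × 0.0125 = $25.31
Legal plan premium: $109.85
Gym membership: $399.25
Total deductions = $118.64 + $422.35 + $354.93 + $142.08 + $604.47 + $25.31 + $109.85 + $399.25 = $2176.88
Net pay = $5707.43 − $2176.88 = $3530.55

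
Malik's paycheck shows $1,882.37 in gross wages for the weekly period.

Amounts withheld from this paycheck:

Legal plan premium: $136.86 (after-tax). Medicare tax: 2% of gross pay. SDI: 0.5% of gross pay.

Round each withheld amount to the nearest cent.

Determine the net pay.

$1,698.45

SDI: $1,882.37 × 0.005 = $9.41
Medicare tax: $1,882.37 × 0.02 = $37.65
Legal plan premium: $136.86
Total deductions = $9.41 + $37.65 + $136.86 = $183.92
Net pay = $1,882.37 − $183.92 = $1,698.45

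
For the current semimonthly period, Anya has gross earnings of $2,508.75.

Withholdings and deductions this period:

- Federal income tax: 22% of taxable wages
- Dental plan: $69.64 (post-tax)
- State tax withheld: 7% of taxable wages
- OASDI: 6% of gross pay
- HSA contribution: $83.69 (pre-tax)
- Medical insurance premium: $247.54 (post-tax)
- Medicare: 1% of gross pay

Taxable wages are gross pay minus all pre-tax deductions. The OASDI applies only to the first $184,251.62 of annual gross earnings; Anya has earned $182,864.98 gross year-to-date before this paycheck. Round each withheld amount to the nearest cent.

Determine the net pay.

$1,296.33

HSA contribution: $83.69
Taxable wages = $2,508.75 − $83.69 = $2,425.06
State tax withheld: $2,425.06 × 0.07 = $169.75
Federal income tax: $2,425.06 × 0.22 = $533.51
Medicare: $2,508.75 × 0.01 = $25.09
OASDI: only $184,251.62 − $182,864.98 = $1,386.64 of this check is subject → $1,386.64 × 0.06 = $83.20
Dental plan: $69.64
Medical insurance premium: $247.54
Total deductions = $83.69 + $169.75 + $533.51 + $25.09 + $83.20 + $69.64 + $247.54 = $1,212.42
Net pay = $2,508.75 − $1,212.42 = $1,296.33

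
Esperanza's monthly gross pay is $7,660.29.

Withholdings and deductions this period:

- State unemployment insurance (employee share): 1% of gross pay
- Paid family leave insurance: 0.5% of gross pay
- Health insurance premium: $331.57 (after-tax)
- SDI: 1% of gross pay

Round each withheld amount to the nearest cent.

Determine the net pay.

$7,137.22

Paid family leave insurance: $7,660.29 × 0.005 = $38.30
SDI: $7,660.29 × 0.01 = $76.60
State unemployment insurance (employee share): $7,660.29 × 0.01 = $76.60
Health insurance premium: $331.57
Total deductions = $38.30 + $76.60 + $76.60 + $331.57 = $523.07
Net pay = $7,660.29 − $523.07 = $7,137.22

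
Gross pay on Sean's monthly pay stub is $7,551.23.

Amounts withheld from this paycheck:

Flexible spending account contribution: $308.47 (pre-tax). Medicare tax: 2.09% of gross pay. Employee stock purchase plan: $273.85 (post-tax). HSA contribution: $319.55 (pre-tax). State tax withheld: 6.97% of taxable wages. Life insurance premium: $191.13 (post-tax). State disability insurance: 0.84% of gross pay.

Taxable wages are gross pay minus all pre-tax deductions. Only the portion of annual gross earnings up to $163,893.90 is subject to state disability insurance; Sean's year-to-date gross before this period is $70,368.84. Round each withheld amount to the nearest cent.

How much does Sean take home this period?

Flexible spending account contribution: $308.47
HSA contribution: $319.55
Pre-tax total = $308.47 + $319.55 = $628.02
Taxable wages = $7,551.23 − $628.02 = $6,923.21
State tax withheld: $6,923.21 × 0.0697 = $482.55
State disability insurance: cap not yet reached, full $7,551.23 is subject → $7,551.23 × 0.0084 = $63.43
Medicare tax: $7,551.23 × 0.0209 = $157.82
Employee stock purchase plan: $273.85
Life insurance premium: $191.13
Total deductions = $308.47 + $319.55 + $482.55 + $63.43 + $157.82 + $273.85 + $191.13 = $1,796.80
Net pay = $7,551.23 − $1,796.80 = $5,754.43

$5,754.43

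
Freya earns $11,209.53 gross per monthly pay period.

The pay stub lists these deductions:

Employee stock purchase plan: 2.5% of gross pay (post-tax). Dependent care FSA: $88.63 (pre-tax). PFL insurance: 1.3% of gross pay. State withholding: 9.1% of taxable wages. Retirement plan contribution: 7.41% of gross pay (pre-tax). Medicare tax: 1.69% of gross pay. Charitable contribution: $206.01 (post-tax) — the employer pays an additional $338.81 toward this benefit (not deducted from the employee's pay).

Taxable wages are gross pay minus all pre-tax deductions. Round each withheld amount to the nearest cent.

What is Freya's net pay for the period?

Dependent care FSA: $88.63
Retirement plan contribution: $11,209.53 × 0.0741 = $830.63
Pre-tax total = $88.63 + $830.63 = $919.26
Taxable wages = $11,209.53 − $919.26 = $10,290.27
State withholding: $10,290.27 × 0.091 = $936.41
PFL insurance: $11,209.53 × 0.013 = $145.72
Medicare tax: $11,209.53 × 0.0169 = $189.44
Employee stock purchase plan: $11,209.53 × 0.025 = $280.24
Charitable contribution: $206.01
(Employer's $338.81 toward charitable contribution is not withheld from the employee.)
Total deductions = $88.63 + $830.63 + $936.41 + $145.72 + $189.44 + $280.24 + $206.01 = $2,677.08
Net pay = $11,209.53 − $2,677.08 = $8,532.45

$8,532.45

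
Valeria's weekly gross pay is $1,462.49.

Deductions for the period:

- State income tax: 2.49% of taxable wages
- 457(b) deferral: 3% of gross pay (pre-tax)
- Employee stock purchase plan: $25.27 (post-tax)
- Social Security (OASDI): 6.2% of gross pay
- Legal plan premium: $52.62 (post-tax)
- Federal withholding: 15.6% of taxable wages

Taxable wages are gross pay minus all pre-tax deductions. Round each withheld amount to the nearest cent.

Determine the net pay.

457(b) deferral: $1,462.49 × 0.03 = $43.87
Taxable wages = $1,462.49 − $43.87 = $1,418.62
Federal withholding: $1,418.62 × 0.156 = $221.30
State income tax: $1,418.62 × 0.0249 = $35.32
Social Security (OASDI): $1,462.49 × 0.062 = $90.67
Legal plan premium: $52.62
Employee stock purchase plan: $25.27
Total deductions = $43.87 + $221.30 + $35.32 + $90.67 + $52.62 + $25.27 = $469.05
Net pay = $1,462.49 − $469.05 = $993.44

$993.44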